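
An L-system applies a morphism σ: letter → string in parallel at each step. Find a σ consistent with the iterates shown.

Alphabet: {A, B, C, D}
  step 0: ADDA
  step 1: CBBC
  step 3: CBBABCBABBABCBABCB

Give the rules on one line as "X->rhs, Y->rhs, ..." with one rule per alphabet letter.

A->C, B->BAB, C->AD, D->B

  step 0 ⇒ step 1: ADDA ⇒ C·B·B·C
    A ↦ C
    D ↦ B
    B ↦ BAB  (constrained at step 1)
    C ↦ AD  (constrained at step 1)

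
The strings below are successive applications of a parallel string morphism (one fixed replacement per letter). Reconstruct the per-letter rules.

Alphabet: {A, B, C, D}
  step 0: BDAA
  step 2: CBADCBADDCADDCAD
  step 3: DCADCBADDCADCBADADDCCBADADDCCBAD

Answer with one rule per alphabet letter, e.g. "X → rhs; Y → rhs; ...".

  step 2 ⇒ step 3: CBADCBADDCADDCAD ⇒ DC·AD·CB·AD·DC·AD·CB·AD·AD·DC·CB·AD·AD·DC·CB·AD
    A ↦ CB
    B ↦ AD
    C ↦ DC
    D ↦ AD

A->CB, B->AD, C->DC, D->AD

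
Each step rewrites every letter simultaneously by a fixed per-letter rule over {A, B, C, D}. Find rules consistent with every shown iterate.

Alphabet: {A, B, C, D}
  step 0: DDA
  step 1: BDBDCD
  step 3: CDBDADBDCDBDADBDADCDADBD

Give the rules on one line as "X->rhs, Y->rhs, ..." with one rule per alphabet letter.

  step 0 ⇒ step 1: DDA ⇒ BD·BD·CD
    A ↦ CD
    D ↦ BD
    B ↦ AD  (constrained at step 1)
    C ↦ BA  (constrained at step 1)

A->CD, B->AD, C->BA, D->BD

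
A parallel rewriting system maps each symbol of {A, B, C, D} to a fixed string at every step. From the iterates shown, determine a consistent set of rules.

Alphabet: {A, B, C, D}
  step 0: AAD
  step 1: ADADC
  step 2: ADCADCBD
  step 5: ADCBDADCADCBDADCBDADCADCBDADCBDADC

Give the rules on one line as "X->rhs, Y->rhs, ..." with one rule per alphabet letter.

  step 1 ⇒ step 2: ADADC ⇒ AD·C·AD·C·BD
    A ↦ AD
    C ↦ BD
    D ↦ C
    B ↦ AD  (constrained at step 2)

A->AD, B->AD, C->BD, D->C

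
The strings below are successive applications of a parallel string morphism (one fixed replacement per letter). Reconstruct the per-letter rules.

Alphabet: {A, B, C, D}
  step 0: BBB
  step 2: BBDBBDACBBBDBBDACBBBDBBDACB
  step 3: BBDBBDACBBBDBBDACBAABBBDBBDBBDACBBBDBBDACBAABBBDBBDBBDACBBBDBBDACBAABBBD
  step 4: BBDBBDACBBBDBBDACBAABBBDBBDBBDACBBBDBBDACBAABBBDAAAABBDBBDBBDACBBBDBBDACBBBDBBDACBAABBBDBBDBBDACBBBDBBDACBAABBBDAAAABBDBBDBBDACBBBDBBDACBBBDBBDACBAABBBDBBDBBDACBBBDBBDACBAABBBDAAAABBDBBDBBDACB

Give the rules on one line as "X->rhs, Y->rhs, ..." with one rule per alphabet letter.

  step 3 ⇒ step 4: BBDBBDACBBBDBBDACBAABBBDBBDBBDACBBBDBBDACBAABBBDBBDBBDACBBBDBBDACBAABBBD ⇒ BBD·BBD·ACB·BBD·BBD·ACB·AA·B·BBD·BBD·BBD·ACB·BBD·BBD·ACB·AA·B·BBD·AA·AA·BBD·BBD·BBD·ACB·BBD·BBD·ACB·BBD·BBD·ACB·AA·B·BBD·BBD·BBD·ACB·BBD·BBD·ACB·AA·B·BBD·AA·AA·BBD·BBD·BBD·ACB·BBD·BBD·ACB·BBD·BBD·ACB·AA·B·BBD·BBD·BBD·ACB·BBD·BBD·ACB·AA·B·BBD·AA·AA·BBD·BBD·BBD·ACB
    A ↦ AA
    B ↦ BBD
    C ↦ B
    D ↦ ACB

A->AA, B->BBD, C->B, D->ACB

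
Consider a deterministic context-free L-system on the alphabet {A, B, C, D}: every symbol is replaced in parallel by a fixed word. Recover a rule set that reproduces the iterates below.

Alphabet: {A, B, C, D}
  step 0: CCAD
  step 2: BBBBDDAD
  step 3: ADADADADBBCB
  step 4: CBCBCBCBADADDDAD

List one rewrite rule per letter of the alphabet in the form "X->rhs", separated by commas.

A->C, B->AD, C->DD, D->B

  step 3 ⇒ step 4: ADADADADBBCB ⇒ C·B·C·B·C·B·C·B·AD·AD·DD·AD
    A ↦ C
    B ↦ AD
    C ↦ DD
    D ↦ B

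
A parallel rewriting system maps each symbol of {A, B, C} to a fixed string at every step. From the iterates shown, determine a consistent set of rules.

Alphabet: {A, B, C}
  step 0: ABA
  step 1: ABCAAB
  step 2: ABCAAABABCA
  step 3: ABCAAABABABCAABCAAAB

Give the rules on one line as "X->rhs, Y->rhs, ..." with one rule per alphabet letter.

  step 2 ⇒ step 3: ABCAAABABCA ⇒ AB·CA·A·AB·AB·AB·CA·AB·CA·A·AB
    A ↦ AB
    B ↦ CA
    C ↦ A

A->AB, B->CA, C->A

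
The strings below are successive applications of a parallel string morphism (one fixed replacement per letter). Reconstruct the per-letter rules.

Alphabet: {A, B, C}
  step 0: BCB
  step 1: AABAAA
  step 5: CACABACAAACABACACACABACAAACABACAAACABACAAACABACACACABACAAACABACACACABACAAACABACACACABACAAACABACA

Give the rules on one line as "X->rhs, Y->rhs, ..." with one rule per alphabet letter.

  step 0 ⇒ step 1: BCB ⇒ AA·BA·AA
    B ↦ AA
    C ↦ BA
    A ↦ CA  (constrained at step 1)

A->CA, B->AA, C->BA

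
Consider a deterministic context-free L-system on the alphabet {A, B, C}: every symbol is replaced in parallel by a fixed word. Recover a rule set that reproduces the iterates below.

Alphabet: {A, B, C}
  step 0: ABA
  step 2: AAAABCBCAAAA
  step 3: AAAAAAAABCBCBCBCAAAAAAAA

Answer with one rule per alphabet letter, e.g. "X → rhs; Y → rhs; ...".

A->AA, B->BC, C->BC

  step 2 ⇒ step 3: AAAABCBCAAAA ⇒ AA·AA·AA·AA·BC·BC·BC·BC·AA·AA·AA·AA
    A ↦ AA
    B ↦ BC
    C ↦ BC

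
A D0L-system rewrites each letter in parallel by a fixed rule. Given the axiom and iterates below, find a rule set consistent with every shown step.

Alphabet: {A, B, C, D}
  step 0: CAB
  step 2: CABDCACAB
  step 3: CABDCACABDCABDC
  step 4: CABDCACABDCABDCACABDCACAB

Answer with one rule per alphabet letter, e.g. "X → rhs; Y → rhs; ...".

A->D, B->C, C->CAB, D->A

  step 3 ⇒ step 4: CABDCACABDCABDC ⇒ CAB·D·C·A·CAB·D·CAB·D·C·A·CAB·D·C·A·CAB
    A ↦ D
    B ↦ C
    C ↦ CAB
    D ↦ A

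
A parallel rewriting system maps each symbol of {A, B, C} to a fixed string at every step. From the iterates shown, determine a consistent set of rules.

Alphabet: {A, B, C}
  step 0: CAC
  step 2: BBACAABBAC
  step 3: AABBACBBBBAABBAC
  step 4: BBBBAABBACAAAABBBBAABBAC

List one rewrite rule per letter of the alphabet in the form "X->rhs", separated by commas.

A->BB, B->A, C->AC

  step 3 ⇒ step 4: AABBACBBBBAABBAC ⇒ BB·BB·A·A·BB·AC·A·A·A·A·BB·BB·A·A·BB·AC
    A ↦ BB
    B ↦ A
    C ↦ AC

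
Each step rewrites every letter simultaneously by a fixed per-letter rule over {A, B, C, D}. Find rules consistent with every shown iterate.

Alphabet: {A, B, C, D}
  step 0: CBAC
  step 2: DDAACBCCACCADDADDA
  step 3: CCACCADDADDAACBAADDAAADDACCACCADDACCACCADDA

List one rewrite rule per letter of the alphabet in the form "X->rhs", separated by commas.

  step 2 ⇒ step 3: DDAACBCCACCADDADDA ⇒ CCA·CCA·DDA·DDA·A·CB·A·A·DDA·A·A·DDA·CCA·CCA·DDA·CCA·CCA·DDA
    A ↦ DDA
    B ↦ CB
    C ↦ A
    D ↦ CCA

A->DDA, B->CB, C->A, D->CCA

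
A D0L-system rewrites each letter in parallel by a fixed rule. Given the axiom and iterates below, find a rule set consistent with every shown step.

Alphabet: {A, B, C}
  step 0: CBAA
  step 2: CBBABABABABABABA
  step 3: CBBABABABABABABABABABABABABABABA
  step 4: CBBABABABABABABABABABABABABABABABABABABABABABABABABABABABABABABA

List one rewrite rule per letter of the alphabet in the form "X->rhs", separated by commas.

  step 3 ⇒ step 4: CBBABABABABABABABABABABABABABABA ⇒ CB·BA·BA·BA·BA·BA·BA·BA·BA·BA·BA·BA·BA·BA·BA·BA·BA·BA·BA·BA·BA·BA·BA·BA·BA·BA·BA·BA·BA·BA·BA·BA
    A ↦ BA
    B ↦ BA
    C ↦ CB

A->BA, B->BA, C->CB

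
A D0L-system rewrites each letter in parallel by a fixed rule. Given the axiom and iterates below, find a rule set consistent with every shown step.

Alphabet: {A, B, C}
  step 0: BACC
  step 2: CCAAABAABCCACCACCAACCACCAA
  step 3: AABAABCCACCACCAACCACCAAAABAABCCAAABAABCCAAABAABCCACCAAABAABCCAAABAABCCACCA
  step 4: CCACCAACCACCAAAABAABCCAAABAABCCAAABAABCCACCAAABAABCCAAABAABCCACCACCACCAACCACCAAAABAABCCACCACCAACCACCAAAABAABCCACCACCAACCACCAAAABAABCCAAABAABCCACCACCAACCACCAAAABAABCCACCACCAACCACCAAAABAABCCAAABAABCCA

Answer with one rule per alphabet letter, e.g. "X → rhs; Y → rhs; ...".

  step 3 ⇒ step 4: AABAABCCACCACCAACCACCAAAABAABCCAAABAABCCAAABAABCCACCAAABAABCCAAABAABCCACCA ⇒ CCA·CCA·A·CCA·CCA·A·AAB·AAB·CCA·AAB·AAB·CCA·AAB·AAB·CCA·CCA·AAB·AAB·CCA·AAB·AAB·CCA·CCA·CCA·CCA·A·CCA·CCA·A·AAB·AAB·CCA·CCA·CCA·A·CCA·CCA·A·AAB·AAB·CCA·CCA·CCA·A·CCA·CCA·A·AAB·AAB·CCA·AAB·AAB·CCA·CCA·CCA·A·CCA·CCA·A·AAB·AAB·CCA·CCA·CCA·A·CCA·CCA·A·AAB·AAB·CCA·AAB·AAB·CCA
    A ↦ CCA
    B ↦ A
    C ↦ AAB

A->CCA, B->A, C->AAB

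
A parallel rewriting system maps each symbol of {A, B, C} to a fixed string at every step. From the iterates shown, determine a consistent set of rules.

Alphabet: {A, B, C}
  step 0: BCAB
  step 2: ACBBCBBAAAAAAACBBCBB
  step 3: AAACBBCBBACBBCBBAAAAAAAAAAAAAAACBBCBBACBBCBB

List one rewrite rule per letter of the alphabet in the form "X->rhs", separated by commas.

  step 2 ⇒ step 3: ACBBCBBAAAAAAACBBCBB ⇒ AA·A·CBB·CBB·A·CBB·CBB·AA·AA·AA·AA·AA·AA·AA·A·CBB·CBB·A·CBB·CBB
    A ↦ AA
    B ↦ CBB
    C ↦ A

A->AA, B->CBB, C->A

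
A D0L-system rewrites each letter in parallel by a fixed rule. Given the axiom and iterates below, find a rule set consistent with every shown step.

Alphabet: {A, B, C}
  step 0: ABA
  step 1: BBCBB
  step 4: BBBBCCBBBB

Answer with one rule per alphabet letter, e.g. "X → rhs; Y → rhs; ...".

  step 0 ⇒ step 1: ABA ⇒ BB·C·BB
    A ↦ BB
    B ↦ C
    C ↦ A  (constrained at step 1)

A->BB, B->C, C->A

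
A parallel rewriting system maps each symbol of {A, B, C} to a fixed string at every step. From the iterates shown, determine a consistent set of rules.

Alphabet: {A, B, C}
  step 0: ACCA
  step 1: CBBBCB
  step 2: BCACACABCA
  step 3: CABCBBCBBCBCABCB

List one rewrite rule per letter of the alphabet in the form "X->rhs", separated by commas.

  step 2 ⇒ step 3: BCACACABCA ⇒ CA·B·CB·B·CB·B·CB·CA·B·CB
    A ↦ CB
    B ↦ CA
    C ↦ B

A->CB, B->CA, C->B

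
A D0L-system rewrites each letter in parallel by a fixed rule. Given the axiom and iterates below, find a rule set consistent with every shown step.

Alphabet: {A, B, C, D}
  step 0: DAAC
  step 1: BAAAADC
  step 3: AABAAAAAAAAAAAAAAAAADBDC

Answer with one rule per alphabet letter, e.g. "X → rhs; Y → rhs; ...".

  step 0 ⇒ step 1: DAAC ⇒ B·AA·AA·DC
    A ↦ AA
    C ↦ DC
    D ↦ B
    B ↦ AD  (constrained at step 1)

A->AA, B->AD, C->DC, D->B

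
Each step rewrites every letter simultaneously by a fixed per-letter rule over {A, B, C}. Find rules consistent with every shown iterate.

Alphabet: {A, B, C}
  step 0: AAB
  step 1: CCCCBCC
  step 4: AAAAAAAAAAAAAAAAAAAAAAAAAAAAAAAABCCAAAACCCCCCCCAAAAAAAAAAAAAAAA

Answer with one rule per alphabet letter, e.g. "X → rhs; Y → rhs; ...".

A->CC, B->BCC, C->AA

  step 0 ⇒ step 1: AAB ⇒ CC·CC·BCC
    A ↦ CC
    B ↦ BCC
    C ↦ AA  (constrained at step 1)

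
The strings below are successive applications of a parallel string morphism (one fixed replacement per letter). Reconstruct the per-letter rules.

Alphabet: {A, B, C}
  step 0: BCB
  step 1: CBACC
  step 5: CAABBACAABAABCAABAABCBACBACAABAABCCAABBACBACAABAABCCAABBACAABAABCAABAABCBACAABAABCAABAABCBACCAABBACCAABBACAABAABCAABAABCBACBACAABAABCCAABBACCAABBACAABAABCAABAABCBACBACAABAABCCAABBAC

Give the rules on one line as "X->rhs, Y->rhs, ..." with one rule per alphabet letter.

A->AAB, B->C, C->BAC

  step 0 ⇒ step 1: BCB ⇒ C·BAC·C
    B ↦ C
    C ↦ BAC
    A ↦ AAB  (constrained at step 1)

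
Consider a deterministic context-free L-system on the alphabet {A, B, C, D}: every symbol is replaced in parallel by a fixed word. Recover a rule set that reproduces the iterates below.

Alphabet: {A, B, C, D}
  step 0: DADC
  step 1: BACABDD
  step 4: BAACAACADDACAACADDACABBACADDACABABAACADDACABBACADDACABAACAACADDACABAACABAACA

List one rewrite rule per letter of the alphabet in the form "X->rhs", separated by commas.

  step 0 ⇒ step 1: DADC ⇒ B·ACA·B·DD
    A ↦ ACA
    C ↦ DD
    D ↦ B
    B ↦ BA  (constrained at step 1)

A->ACA, B->BA, C->DD, D->B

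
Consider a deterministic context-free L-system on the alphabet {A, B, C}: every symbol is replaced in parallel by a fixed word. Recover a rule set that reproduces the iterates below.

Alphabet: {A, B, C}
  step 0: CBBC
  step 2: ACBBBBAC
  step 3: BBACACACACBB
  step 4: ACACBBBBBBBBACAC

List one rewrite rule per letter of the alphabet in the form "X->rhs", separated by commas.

A->B, B->AC, C->B

  step 3 ⇒ step 4: BBACACACACBB ⇒ AC·AC·B·B·B·B·B·B·B·B·AC·AC
    A ↦ B
    B ↦ AC
    C ↦ B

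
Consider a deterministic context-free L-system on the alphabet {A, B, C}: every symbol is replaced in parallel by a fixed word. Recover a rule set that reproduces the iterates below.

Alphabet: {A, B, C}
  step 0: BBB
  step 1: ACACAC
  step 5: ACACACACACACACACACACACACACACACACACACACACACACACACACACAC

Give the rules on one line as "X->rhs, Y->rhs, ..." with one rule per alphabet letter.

  step 0 ⇒ step 1: BBB ⇒ AC·AC·AC
    B ↦ AC
    A ↦ B  (constrained at step 1)
    C ↦ BB  (constrained at step 1)

A->B, B->AC, C->BB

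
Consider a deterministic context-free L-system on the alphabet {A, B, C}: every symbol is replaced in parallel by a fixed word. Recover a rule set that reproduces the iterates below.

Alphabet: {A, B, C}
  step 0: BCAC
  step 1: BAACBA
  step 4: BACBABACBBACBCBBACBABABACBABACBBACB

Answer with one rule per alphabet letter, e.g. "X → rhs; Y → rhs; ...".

A->CB, B->BA, C->A

  step 0 ⇒ step 1: BCAC ⇒ BA·A·CB·A
    A ↦ CB
    B ↦ BA
    C ↦ A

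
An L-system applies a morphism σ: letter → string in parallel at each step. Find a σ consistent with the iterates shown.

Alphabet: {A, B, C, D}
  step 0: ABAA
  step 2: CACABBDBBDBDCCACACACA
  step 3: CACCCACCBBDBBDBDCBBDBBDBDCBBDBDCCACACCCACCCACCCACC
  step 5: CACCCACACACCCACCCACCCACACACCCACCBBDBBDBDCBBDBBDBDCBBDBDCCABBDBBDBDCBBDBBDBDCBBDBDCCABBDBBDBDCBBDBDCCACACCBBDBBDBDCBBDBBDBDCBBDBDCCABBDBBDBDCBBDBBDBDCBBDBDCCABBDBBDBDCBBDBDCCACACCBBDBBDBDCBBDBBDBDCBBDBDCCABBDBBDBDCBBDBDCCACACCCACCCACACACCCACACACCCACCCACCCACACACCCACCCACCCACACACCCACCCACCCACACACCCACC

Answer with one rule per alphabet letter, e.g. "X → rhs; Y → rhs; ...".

A->CC, B->BBD, C->CA, D->BDC

  step 2 ⇒ step 3: CACABBDBBDBDCCACACACA ⇒ CA·CC·CA·CC·BBD·BBD·BDC·BBD·BBD·BDC·BBD·BDC·CA·CA·CC·CA·CC·CA·CC·CA·CC
    A ↦ CC
    B ↦ BBD
    C ↦ CA
    D ↦ BDC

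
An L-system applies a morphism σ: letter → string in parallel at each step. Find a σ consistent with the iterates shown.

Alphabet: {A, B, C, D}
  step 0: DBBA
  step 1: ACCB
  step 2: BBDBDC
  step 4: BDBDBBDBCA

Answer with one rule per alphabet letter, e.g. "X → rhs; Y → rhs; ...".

  step 1 ⇒ step 2: ACCB ⇒ B·BD·BD·C
    A ↦ B
    B ↦ C
    C ↦ BD
  step 0 ⇒ step 1: DBBA ⇒ A·C·C·B
    D ↦ A

A->B, B->C, C->BD, D->A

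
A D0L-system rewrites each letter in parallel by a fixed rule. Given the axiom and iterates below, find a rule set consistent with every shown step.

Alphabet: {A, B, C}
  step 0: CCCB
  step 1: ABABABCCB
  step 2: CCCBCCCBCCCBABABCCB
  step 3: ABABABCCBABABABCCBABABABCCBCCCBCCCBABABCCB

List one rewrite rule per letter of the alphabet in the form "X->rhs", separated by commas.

  step 2 ⇒ step 3: CCCBCCCBCCCBABABCCB ⇒ AB·AB·AB·CCB·AB·AB·AB·CCB·AB·AB·AB·CCB·C·CCB·C·CCB·AB·AB·CCB
    A ↦ C
    B ↦ CCB
    C ↦ AB

A->C, B->CCB, C->AB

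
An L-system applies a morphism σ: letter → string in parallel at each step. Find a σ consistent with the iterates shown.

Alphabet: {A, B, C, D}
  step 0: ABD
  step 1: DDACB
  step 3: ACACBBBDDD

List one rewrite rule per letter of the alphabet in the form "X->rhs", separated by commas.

  step 0 ⇒ step 1: ABD ⇒ DD·AC·B
    A ↦ DD
    B ↦ AC
    D ↦ B
    C ↦ D  (constrained at step 1)

A->DD, B->AC, C->D, D->B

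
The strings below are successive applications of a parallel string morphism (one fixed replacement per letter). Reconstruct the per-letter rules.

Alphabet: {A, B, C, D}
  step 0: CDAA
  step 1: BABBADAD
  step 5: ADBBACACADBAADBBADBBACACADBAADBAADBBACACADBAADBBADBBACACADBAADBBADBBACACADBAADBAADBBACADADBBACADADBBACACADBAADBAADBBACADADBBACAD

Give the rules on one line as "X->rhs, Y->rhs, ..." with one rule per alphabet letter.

  step 0 ⇒ step 1: CDAA ⇒ BA·BB·AD·AD
    A ↦ AD
    C ↦ BA
    D ↦ BB
    B ↦ AC  (constrained at step 1)

A->AD, B->AC, C->BA, D->BB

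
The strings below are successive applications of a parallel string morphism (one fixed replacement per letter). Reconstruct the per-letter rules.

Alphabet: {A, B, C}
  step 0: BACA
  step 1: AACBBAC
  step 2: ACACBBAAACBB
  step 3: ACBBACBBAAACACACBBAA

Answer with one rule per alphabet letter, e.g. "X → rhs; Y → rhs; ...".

A->AC, B->A, C->BB

  step 2 ⇒ step 3: ACACBBAAACBB ⇒ AC·BB·AC·BB·A·A·AC·AC·AC·BB·A·A
    A ↦ AC
    B ↦ A
    C ↦ BB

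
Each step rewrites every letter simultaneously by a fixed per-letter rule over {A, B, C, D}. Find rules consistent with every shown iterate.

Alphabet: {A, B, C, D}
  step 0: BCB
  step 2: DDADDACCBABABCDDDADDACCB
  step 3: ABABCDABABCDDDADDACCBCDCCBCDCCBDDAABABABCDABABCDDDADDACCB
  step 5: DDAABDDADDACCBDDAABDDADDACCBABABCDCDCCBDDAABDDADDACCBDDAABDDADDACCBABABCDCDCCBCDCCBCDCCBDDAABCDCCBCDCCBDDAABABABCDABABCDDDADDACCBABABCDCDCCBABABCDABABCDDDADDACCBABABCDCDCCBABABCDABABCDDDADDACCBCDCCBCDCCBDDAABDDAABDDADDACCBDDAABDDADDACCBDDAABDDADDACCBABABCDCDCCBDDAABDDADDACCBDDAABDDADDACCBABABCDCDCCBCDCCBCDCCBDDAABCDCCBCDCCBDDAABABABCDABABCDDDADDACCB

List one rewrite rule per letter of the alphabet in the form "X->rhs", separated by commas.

A->CD, B->CCB, C->DDA, D->AB

  step 2 ⇒ step 3: DDADDACCBABABCDDDADDACCB ⇒ AB·AB·CD·AB·AB·CD·DDA·DDA·CCB·CD·CCB·CD·CCB·DDA·AB·AB·AB·CD·AB·AB·CD·DDA·DDA·CCB
    A ↦ CD
    B ↦ CCB
    C ↦ DDA
    D ↦ AB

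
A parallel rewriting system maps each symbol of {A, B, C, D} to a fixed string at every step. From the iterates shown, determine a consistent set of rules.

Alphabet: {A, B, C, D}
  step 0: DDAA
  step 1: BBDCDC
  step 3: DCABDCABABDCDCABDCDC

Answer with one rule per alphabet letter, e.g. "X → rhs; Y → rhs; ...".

  step 0 ⇒ step 1: DDAA ⇒ B·B·DC·DC
    A ↦ DC
    D ↦ B
    B ↦ AB  (constrained at step 1)
    C ↦ AA  (constrained at step 1)

A->DC, B->AB, C->AA, D->B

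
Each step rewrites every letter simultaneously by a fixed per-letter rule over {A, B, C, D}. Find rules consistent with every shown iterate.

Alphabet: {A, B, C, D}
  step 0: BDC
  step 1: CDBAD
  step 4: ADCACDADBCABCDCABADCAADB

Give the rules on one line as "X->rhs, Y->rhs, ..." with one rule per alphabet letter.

A->CA, B->CD, C->AD, D->B

  step 0 ⇒ step 1: BDC ⇒ CD·B·AD
    B ↦ CD
    C ↦ AD
    D ↦ B
    A ↦ CA  (constrained at step 1)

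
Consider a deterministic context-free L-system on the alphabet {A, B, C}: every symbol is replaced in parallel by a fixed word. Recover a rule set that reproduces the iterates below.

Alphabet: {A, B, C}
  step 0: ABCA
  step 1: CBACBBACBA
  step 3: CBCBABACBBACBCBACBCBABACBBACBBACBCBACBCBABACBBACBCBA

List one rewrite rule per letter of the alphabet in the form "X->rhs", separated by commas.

  step 0 ⇒ step 1: ABCA ⇒ CBA·CB·BA·CBA
    A ↦ CBA
    B ↦ CB
    C ↦ BA

A->CBA, B->CB, C->BA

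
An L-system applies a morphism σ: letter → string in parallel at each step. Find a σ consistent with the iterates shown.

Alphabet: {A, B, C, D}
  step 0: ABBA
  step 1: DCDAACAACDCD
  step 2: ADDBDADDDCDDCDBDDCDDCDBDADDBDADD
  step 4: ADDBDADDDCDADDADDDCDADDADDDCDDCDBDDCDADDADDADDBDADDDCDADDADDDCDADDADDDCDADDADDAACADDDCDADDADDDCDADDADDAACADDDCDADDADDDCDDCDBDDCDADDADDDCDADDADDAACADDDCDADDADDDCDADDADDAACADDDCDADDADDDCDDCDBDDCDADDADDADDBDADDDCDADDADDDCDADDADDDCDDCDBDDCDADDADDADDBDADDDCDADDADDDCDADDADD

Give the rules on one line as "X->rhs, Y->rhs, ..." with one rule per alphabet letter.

  step 1 ⇒ step 2: DCDAACAACDCD ⇒ ADD·BD·ADD·DCD·DCD·BD·DCD·DCD·BD·ADD·BD·ADD
    A ↦ DCD
    C ↦ BD
    D ↦ ADD
  step 0 ⇒ step 1: ABBA ⇒ DCD·AAC·AAC·DCD
    B ↦ AAC

A->DCD, B->AAC, C->BD, D->ADD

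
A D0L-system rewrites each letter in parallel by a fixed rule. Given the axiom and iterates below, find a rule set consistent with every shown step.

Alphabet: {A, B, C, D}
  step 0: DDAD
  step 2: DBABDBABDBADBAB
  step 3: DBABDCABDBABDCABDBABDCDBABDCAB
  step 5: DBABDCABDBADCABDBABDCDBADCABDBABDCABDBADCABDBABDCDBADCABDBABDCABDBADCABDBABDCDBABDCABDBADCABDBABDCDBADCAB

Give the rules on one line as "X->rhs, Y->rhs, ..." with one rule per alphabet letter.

  step 2 ⇒ step 3: DBABDBABDBADBAB ⇒ DB·AB·DC·AB·DB·AB·DC·AB·DB·AB·DC·DB·AB·DC·AB
    A ↦ DC
    B ↦ AB
    D ↦ DB
    C ↦ A  (constrained at step 3)

A->DC, B->AB, C->A, D->DB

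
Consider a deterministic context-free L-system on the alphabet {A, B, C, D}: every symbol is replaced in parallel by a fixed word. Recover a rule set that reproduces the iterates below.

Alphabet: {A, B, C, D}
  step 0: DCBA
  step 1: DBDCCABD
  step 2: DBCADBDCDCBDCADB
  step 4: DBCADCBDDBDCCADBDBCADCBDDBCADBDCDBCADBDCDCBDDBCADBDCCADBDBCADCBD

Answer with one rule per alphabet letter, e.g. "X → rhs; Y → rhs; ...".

A->BD, B->CA, C->DC, D->DB

  step 1 ⇒ step 2: DBDCCABD ⇒ DB·CA·DB·DC·DC·BD·CA·DB
    A ↦ BD
    B ↦ CA
    C ↦ DC
    D ↦ DB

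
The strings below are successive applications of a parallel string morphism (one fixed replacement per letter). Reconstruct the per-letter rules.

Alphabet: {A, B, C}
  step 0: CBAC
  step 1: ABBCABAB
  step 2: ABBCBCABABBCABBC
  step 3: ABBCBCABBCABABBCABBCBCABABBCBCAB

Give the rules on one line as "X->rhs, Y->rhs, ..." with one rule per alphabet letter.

  step 2 ⇒ step 3: ABBCBCABABBCABBC ⇒ AB·BC·BC·AB·BC·AB·AB·BC·AB·BC·BC·AB·AB·BC·BC·AB
    A ↦ AB
    B ↦ BC
    C ↦ AB

A->AB, B->BC, C->AB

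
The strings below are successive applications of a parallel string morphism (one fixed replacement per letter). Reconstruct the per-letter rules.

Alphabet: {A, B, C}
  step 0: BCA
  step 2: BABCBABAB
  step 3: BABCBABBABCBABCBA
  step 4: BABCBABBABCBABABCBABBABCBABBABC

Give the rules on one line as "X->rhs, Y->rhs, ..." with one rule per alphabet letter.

  step 3 ⇒ step 4: BABCBABBABCBABCBA ⇒ BA·BC·BA·B·BA·BC·BA·BA·BC·BA·B·BA·BC·BA·B·BA·BC
    A ↦ BC
    B ↦ BA
    C ↦ B

A->BC, B->BA, C->B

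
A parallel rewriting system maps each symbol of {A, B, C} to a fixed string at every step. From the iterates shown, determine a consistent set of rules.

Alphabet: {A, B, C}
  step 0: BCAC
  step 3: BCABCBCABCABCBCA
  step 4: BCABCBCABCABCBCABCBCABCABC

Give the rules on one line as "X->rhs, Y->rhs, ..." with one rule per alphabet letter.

A->BC, B->BC, C->A

  step 3 ⇒ step 4: BCABCBCABCABCBCA ⇒ BC·A·BC·BC·A·BC·A·BC·BC·A·BC·BC·A·BC·A·BC
    A ↦ BC
    B ↦ BC
    C ↦ A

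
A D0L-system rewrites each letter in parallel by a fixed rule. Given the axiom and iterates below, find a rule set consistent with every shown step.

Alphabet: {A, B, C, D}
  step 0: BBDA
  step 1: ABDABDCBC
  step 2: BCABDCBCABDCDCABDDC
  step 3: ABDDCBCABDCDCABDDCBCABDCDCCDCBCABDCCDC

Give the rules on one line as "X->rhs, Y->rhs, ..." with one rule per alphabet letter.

  step 2 ⇒ step 3: BCABDCBCABDCDCABDDC ⇒ ABD·DC·BC·ABD·C·DC·ABD·DC·BC·ABD·C·DC·C·DC·BC·ABD·C·C·DC
    A ↦ BC
    B ↦ ABD
    C ↦ DC
    D ↦ C

A->BC, B->ABD, C->DC, D->C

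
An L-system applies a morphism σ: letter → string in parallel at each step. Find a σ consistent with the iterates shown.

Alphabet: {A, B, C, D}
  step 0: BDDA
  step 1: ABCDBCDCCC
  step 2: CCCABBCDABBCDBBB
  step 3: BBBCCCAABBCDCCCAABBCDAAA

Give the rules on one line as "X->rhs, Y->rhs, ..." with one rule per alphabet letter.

A->CCC, B->A, C->B, D->BCD

  step 2 ⇒ step 3: CCCABBCDABBCDBBB ⇒ B·B·B·CCC·A·A·B·BCD·CCC·A·A·B·BCD·A·A·A
    A ↦ CCC
    B ↦ A
    C ↦ B
    D ↦ BCD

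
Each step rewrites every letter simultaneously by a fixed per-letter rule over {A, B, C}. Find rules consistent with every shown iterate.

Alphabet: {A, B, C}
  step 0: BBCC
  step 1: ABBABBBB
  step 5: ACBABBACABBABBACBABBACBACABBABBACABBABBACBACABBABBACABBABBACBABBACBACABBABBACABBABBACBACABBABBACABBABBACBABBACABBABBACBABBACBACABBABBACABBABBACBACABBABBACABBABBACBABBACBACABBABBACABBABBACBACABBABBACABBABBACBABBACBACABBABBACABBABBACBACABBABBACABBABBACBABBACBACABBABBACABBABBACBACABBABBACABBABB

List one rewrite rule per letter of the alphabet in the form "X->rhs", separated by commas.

  step 0 ⇒ step 1: BBCC ⇒ ABB·ABB·B·B
    B ↦ ABB
    C ↦ B
    A ↦ AC  (constrained at step 1)

A->AC, B->ABB, C->B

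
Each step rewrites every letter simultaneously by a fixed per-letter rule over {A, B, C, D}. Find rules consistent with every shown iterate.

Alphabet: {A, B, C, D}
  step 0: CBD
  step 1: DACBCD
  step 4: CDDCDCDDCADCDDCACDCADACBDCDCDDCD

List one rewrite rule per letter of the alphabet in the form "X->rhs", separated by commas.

  step 0 ⇒ step 1: CBD ⇒ D·ACB·CD
    B ↦ ACB
    C ↦ D
    D ↦ CD
    A ↦ CA  (constrained at step 1)

A->CA, B->ACB, C->D, D->CD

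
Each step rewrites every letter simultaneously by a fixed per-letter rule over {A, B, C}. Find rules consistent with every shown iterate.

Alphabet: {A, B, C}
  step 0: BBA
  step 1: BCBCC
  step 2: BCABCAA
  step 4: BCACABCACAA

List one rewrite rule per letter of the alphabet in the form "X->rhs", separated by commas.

  step 1 ⇒ step 2: BCBCC ⇒ BC·A·BC·A·A
    B ↦ BC
    C ↦ A
  step 0 ⇒ step 1: BBA ⇒ BC·BC·C
    A ↦ C

A->C, B->BC, C->A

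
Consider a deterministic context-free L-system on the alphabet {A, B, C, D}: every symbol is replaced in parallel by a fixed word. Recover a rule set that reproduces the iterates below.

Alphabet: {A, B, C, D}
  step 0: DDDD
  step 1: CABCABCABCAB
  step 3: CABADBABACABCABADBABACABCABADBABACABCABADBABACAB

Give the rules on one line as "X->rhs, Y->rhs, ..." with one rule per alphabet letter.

  step 0 ⇒ step 1: DDDD ⇒ CAB·CAB·CAB·CAB
    D ↦ CAB
    A ↦ BA  (constrained at step 1)
    B ↦ AD  (constrained at step 1)
    C ↦ D  (constrained at step 1)

A->BA, B->AD, C->D, D->CAB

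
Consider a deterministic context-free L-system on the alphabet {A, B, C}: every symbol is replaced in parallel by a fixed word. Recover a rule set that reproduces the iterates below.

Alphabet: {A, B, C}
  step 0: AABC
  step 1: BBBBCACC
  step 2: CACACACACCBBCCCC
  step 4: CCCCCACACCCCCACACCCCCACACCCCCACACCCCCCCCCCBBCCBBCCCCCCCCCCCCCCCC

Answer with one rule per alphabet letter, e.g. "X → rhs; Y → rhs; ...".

A->BB, B->CA, C->CC

  step 1 ⇒ step 2: BBBBCACC ⇒ CA·CA·CA·CA·CC·BB·CC·CC
    A ↦ BB
    B ↦ CA
    C ↦ CC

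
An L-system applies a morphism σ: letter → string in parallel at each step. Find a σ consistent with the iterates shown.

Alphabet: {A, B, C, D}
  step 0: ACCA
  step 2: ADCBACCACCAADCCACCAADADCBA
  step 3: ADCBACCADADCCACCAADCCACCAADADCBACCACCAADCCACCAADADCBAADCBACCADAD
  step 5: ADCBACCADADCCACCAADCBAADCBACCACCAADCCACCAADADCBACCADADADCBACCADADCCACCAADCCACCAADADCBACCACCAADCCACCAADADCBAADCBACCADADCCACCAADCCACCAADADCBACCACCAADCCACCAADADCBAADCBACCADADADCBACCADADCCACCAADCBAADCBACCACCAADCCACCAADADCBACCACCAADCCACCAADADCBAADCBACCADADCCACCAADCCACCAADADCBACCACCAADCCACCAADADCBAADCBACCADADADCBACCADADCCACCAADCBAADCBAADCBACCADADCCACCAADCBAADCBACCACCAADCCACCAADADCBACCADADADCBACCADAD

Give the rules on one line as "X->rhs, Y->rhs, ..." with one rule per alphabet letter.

  step 2 ⇒ step 3: ADCBACCACCAADCCACCAADADCBA ⇒ AD·CBA·CCA·D·AD·CCA·CCA·AD·CCA·CCA·AD·AD·CBA·CCA·CCA·AD·CCA·CCA·AD·AD·CBA·AD·CBA·CCA·D·AD
    A ↦ AD
    B ↦ D
    C ↦ CCA
    D ↦ CBA

A->AD, B->D, C->CCA, D->CBA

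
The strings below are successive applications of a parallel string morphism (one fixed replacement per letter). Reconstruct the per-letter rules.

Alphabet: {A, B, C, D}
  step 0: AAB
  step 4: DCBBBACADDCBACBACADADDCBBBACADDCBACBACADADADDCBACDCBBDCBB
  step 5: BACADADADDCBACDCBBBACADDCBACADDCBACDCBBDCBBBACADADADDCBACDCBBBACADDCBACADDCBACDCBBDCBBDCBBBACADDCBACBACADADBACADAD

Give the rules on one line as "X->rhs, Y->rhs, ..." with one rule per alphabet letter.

A->DCB, B->AD, C->AC, D->B

  step 4 ⇒ step 5: DCBBBACADDCBACBACADADDCBBBACADDCBACBACADADADDCBACDCBBDCBB ⇒ B·AC·AD·AD·AD·DCB·AC·DCB·B·B·AC·AD·DCB·AC·AD·DCB·AC·DCB·B·DCB·B·B·AC·AD·AD·AD·DCB·AC·DCB·B·B·AC·AD·DCB·AC·AD·DCB·AC·DCB·B·DCB·B·DCB·B·B·AC·AD·DCB·AC·B·AC·AD·AD·B·AC·AD·AD
    A ↦ DCB
    B ↦ AD
    C ↦ AC
    D ↦ B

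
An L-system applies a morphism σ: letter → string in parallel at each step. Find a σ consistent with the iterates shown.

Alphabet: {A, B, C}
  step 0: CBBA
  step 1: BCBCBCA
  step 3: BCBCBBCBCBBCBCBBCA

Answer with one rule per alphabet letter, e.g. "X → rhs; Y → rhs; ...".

A->CA, B->CB, C->B

  step 0 ⇒ step 1: CBBA ⇒ B·CB·CB·CA
    A ↦ CA
    B ↦ CB
    C ↦ B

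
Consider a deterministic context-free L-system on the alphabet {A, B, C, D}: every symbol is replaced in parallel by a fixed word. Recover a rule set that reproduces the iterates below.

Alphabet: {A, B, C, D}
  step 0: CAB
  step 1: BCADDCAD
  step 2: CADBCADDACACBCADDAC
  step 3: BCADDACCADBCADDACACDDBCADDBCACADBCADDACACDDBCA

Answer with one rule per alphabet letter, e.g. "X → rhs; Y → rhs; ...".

  step 2 ⇒ step 3: CADBCADDACACBCADDAC ⇒ BCA·DD·AC·CAD·BCA·DD·AC·AC·DD·BCA·DD·BCA·CAD·BCA·DD·AC·AC·DD·BCA
    A ↦ DD
    B ↦ CAD
    C ↦ BCA
    D ↦ AC

A->DD, B->CAD, C->BCA, D->AC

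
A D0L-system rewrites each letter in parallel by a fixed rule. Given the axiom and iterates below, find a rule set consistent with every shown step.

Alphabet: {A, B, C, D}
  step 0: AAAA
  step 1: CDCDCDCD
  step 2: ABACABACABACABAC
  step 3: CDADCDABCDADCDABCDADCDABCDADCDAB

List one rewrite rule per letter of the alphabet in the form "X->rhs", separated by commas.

  step 2 ⇒ step 3: ABACABACABACABAC ⇒ CD·AD·CD·AB·CD·AD·CD·AB·CD·AD·CD·AB·CD·AD·CD·AB
    A ↦ CD
    B ↦ AD
    C ↦ AB
  step 1 ⇒ step 2: CDCDCDCD ⇒ AB·AC·AB·AC·AB·AC·AB·AC
    D ↦ AC

A->CD, B->AD, C->AB, D->AC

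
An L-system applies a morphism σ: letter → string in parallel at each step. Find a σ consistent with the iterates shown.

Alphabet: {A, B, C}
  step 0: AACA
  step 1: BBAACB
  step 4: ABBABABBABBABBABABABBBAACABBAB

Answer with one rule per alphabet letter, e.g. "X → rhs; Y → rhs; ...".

A->B, B->AB, C->AAC

  step 0 ⇒ step 1: AACA ⇒ B·B·AAC·B
    A ↦ B
    C ↦ AAC
    B ↦ AB  (constrained at step 1)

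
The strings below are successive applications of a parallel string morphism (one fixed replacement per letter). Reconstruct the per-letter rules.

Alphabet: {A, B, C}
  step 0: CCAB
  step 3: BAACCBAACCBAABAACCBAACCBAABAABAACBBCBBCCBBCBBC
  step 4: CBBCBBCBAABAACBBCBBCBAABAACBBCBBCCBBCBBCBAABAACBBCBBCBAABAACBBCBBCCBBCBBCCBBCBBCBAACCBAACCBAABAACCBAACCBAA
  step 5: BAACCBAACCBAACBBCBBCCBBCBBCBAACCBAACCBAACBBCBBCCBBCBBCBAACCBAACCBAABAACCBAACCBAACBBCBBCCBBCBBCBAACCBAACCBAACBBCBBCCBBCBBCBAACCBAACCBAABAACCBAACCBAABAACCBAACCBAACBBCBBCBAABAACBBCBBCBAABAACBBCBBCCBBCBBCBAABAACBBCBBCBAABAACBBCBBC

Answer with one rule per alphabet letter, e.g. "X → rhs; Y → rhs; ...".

A->BBC, B->C, C->BAA

  step 4 ⇒ step 5: CBBCBBCBAABAACBBCBBCBAABAACBBCBBCCBBCBBCBAABAACBBCBBCBAABAACBBCBBCCBBCBBCCBBCBBCBAACCBAACCBAABAACCBAACCBAA ⇒ BAA·C·C·BAA·C·C·BAA·C·BBC·BBC·C·BBC·BBC·BAA·C·C·BAA·C·C·BAA·C·BBC·BBC·C·BBC·BBC·BAA·C·C·BAA·C·C·BAA·BAA·C·C·BAA·C·C·BAA·C·BBC·BBC·C·BBC·BBC·BAA·C·C·BAA·C·C·BAA·C·BBC·BBC·C·BBC·BBC·BAA·C·C·BAA·C·C·BAA·BAA·C·C·BAA·C·C·BAA·BAA·C·C·BAA·C·C·BAA·C·BBC·BBC·BAA·BAA·C·BBC·BBC·BAA·BAA·C·BBC·BBC·C·BBC·BBC·BAA·BAA·C·BBC·BBC·BAA·BAA·C·BBC·BBC
    A ↦ BBC
    B ↦ C
    C ↦ BAA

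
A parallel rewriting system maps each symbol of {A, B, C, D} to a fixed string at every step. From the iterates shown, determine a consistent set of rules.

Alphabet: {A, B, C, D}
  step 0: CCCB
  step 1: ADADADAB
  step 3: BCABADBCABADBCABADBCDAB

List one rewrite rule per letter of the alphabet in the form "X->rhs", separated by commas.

  step 0 ⇒ step 1: CCCB ⇒ AD·AD·AD·AB
    B ↦ AB
    C ↦ AD
    A ↦ D  (constrained at step 1)
    D ↦ BC  (constrained at step 1)

A->D, B->AB, C->AD, D->BC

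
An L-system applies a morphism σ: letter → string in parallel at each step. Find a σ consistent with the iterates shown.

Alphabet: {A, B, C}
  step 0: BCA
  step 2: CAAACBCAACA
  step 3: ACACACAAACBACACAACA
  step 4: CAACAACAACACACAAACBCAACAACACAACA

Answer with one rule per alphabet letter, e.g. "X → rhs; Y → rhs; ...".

A->CA, B->ACB, C->A

  step 3 ⇒ step 4: ACACACAAACBACACAACA ⇒ CA·A·CA·A·CA·A·CA·CA·CA·A·ACB·CA·A·CA·A·CA·CA·A·CA
    A ↦ CA
    B ↦ ACB
    C ↦ A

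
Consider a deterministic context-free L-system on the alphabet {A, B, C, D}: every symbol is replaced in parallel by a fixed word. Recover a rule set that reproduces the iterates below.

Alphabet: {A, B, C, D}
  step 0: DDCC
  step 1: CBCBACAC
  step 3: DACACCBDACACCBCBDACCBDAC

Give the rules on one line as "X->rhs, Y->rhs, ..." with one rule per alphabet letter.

  step 0 ⇒ step 1: DDCC ⇒ CB·CB·AC·AC
    C ↦ AC
    D ↦ CB
    A ↦ D  (constrained at step 1)
    B ↦ CD  (constrained at step 1)

A->D, B->CD, C->AC, D->CB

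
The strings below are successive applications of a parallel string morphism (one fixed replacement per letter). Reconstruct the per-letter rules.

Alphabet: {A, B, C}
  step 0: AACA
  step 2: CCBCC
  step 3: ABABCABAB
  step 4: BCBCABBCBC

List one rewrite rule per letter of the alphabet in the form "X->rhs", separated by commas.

  step 3 ⇒ step 4: ABABCABAB ⇒ B·C·B·C·AB·B·C·B·C
    A ↦ B
    B ↦ C
    C ↦ AB

A->B, B->C, C->AB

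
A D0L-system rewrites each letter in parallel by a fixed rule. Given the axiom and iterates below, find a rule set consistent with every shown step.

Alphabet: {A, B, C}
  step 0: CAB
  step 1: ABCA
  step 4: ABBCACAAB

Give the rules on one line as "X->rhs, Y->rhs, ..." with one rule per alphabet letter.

A->B, B->CA, C->A

  step 0 ⇒ step 1: CAB ⇒ A·B·CA
    A ↦ B
    B ↦ CA
    C ↦ A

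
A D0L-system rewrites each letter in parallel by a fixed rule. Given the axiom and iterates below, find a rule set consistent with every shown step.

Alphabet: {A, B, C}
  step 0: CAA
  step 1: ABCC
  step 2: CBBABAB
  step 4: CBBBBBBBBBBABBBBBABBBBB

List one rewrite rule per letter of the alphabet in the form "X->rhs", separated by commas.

  step 1 ⇒ step 2: ABCC ⇒ C·BB·AB·AB
    A ↦ C
    B ↦ BB
    C ↦ AB

A->C, B->BB, C->AB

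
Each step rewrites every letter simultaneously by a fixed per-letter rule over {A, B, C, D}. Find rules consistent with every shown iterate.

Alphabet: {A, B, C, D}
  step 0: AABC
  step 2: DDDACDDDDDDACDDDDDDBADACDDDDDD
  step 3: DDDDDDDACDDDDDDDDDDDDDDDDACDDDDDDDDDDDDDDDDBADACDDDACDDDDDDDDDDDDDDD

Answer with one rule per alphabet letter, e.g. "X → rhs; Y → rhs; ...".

A->DAC, B->DBA, C->DDD, D->DD

  step 2 ⇒ step 3: DDDACDDDDDDACDDDDDDBADACDDDDDD ⇒ DD·DD·DD·DAC·DDD·DD·DD·DD·DD·DD·DD·DAC·DDD·DD·DD·DD·DD·DD·DD·DBA·DAC·DD·DAC·DDD·DD·DD·DD·DD·DD·DD
    A ↦ DAC
    B ↦ DBA
    C ↦ DDD
    D ↦ DD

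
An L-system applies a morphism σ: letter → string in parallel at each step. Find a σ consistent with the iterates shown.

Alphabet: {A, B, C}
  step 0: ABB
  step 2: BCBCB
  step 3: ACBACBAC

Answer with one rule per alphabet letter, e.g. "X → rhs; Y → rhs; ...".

A->C, B->AC, C->B

  step 2 ⇒ step 3: BCBCB ⇒ AC·B·AC·B·AC
    B ↦ AC
    C ↦ B
    A ↦ C  (constrained at step 0)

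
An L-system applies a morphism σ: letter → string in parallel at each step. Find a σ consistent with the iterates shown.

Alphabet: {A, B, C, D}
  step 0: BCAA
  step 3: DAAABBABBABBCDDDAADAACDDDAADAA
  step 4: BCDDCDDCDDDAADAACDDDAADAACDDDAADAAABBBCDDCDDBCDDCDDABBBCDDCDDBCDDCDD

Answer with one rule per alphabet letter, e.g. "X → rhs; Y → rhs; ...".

A->CDD, B->DAA, C->A, D->B

  step 3 ⇒ step 4: DAAABBABBABBCDDDAADAACDDDAADAA ⇒ B·CDD·CDD·CDD·DAA·DAA·CDD·DAA·DAA·CDD·DAA·DAA·A·B·B·B·CDD·CDD·B·CDD·CDD·A·B·B·B·CDD·CDD·B·CDD·CDD
    A ↦ CDD
    B ↦ DAA
    C ↦ A
    D ↦ B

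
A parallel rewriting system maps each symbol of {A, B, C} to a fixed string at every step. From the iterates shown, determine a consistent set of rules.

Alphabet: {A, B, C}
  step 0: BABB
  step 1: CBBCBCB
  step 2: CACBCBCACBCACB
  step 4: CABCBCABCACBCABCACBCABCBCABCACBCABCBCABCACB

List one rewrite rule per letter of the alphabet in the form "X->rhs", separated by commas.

  step 1 ⇒ step 2: CBBCBCB ⇒ CA·CB·CB·CA·CB·CA·CB
    B ↦ CB
    C ↦ CA
  step 0 ⇒ step 1: BABB ⇒ CB·B·CB·CB
    A ↦ B

A->B, B->CB, C->CA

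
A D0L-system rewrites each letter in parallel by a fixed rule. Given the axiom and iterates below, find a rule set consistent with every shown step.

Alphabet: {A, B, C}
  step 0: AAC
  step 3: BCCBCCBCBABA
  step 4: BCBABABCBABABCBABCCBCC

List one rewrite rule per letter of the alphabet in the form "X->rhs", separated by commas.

  step 3 ⇒ step 4: BCCBCCBCBABA ⇒ BC·BA·BA·BC·BA·BA·BC·BA·BC·C·BC·C
    A ↦ C
    B ↦ BC
    C ↦ BA

A->C, B->BC, C->BA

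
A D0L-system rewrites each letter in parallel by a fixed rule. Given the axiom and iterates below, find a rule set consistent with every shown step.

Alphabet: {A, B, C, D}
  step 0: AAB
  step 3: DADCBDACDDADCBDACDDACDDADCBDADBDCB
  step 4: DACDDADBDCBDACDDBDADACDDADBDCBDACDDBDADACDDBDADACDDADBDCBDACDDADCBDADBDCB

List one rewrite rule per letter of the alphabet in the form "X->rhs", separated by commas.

  step 3 ⇒ step 4: DADCBDACDDADCBDACDDACDDADCBDADBDCB ⇒ DA·CD·DA·DB·DCB·DA·CD·DB·DA·DA·CD·DA·DB·DCB·DA·CD·DB·DA·DA·CD·DB·DA·DA·CD·DA·DB·DCB·DA·CD·DA·DCB·DA·DB·DCB
    A ↦ CD
    B ↦ DCB
    C ↦ DB
    D ↦ DA

A->CD, B->DCB, C->DB, D->DA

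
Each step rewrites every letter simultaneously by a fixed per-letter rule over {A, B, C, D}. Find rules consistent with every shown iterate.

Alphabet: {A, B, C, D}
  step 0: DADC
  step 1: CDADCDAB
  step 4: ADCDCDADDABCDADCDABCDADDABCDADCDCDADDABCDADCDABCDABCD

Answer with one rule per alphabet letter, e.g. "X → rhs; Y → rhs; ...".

A->AD, B->D, C->AB, D->CD

  step 0 ⇒ step 1: DADC ⇒ CD·AD·CD·AB
    A ↦ AD
    C ↦ AB
    D ↦ CD
    B ↦ D  (constrained at step 1)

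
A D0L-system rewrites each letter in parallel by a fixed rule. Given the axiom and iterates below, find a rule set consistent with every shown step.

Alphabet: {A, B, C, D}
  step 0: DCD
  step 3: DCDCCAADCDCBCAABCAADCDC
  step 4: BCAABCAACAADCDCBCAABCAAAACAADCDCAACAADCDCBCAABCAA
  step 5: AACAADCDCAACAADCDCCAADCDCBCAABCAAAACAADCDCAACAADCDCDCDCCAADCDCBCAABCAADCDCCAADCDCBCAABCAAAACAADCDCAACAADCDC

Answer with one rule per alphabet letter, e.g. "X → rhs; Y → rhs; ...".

  step 4 ⇒ step 5: BCAABCAACAADCDCBCAABCAAAACAADCDCAACAADCDCBCAABCAA ⇒ AA·CAA·DC·DC·AA·CAA·DC·DC·CAA·DC·DC·B·CAA·B·CAA·AA·CAA·DC·DC·AA·CAA·DC·DC·DC·DC·CAA·DC·DC·B·CAA·B·CAA·DC·DC·CAA·DC·DC·B·CAA·B·CAA·AA·CAA·DC·DC·AA·CAA·DC·DC
    A ↦ DC
    B ↦ AA
    C ↦ CAA
    D ↦ B

A->DC, B->AA, C->CAA, D->B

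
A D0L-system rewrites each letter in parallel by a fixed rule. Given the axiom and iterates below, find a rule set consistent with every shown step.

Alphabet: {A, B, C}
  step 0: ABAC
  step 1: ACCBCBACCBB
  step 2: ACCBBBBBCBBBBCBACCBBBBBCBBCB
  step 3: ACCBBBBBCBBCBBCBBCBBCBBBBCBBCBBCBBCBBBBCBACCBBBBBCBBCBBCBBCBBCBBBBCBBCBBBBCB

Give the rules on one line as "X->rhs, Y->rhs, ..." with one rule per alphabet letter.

  step 2 ⇒ step 3: ACCBBBBBCBBBBCBACCBBBBBCBBCB ⇒ ACC·BB·BB·BCB·BCB·BCB·BCB·BCB·BB·BCB·BCB·BCB·BCB·BB·BCB·ACC·BB·BB·BCB·BCB·BCB·BCB·BCB·BB·BCB·BCB·BB·BCB
    A ↦ ACC
    B ↦ BCB
    C ↦ BB

A->ACC, B->BCB, C->BB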